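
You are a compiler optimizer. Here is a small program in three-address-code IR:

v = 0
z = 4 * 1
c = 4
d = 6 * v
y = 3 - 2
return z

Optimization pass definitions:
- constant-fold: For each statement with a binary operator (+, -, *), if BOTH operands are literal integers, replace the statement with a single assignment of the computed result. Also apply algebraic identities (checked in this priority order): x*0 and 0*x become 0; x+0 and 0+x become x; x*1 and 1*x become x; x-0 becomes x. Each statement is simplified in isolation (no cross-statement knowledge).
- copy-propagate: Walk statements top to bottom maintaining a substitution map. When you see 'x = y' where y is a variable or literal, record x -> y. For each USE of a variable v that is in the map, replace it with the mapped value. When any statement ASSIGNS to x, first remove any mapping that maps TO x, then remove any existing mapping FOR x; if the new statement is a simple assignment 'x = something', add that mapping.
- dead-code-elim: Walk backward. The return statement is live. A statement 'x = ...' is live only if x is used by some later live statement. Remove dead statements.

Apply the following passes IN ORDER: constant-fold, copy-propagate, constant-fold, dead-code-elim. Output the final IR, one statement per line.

Initial IR:
  v = 0
  z = 4 * 1
  c = 4
  d = 6 * v
  y = 3 - 2
  return z
After constant-fold (6 stmts):
  v = 0
  z = 4
  c = 4
  d = 6 * v
  y = 1
  return z
After copy-propagate (6 stmts):
  v = 0
  z = 4
  c = 4
  d = 6 * 0
  y = 1
  return 4
After constant-fold (6 stmts):
  v = 0
  z = 4
  c = 4
  d = 0
  y = 1
  return 4
After dead-code-elim (1 stmts):
  return 4

Answer: return 4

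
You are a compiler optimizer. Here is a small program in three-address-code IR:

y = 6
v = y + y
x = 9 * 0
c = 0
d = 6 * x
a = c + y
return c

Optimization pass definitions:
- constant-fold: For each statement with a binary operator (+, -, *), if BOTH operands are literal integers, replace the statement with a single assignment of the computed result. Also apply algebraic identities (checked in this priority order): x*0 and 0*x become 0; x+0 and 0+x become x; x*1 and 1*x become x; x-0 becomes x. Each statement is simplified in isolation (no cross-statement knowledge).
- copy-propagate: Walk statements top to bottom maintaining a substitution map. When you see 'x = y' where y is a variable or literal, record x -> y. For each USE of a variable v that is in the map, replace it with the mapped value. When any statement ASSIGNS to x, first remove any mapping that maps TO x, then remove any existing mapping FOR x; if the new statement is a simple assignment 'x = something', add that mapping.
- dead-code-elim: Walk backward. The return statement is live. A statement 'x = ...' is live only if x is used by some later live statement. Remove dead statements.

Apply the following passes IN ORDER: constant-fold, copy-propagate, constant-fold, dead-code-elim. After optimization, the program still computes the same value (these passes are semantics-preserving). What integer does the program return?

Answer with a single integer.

Initial IR:
  y = 6
  v = y + y
  x = 9 * 0
  c = 0
  d = 6 * x
  a = c + y
  return c
After constant-fold (7 stmts):
  y = 6
  v = y + y
  x = 0
  c = 0
  d = 6 * x
  a = c + y
  return c
After copy-propagate (7 stmts):
  y = 6
  v = 6 + 6
  x = 0
  c = 0
  d = 6 * 0
  a = 0 + 6
  return 0
After constant-fold (7 stmts):
  y = 6
  v = 12
  x = 0
  c = 0
  d = 0
  a = 6
  return 0
After dead-code-elim (1 stmts):
  return 0
Evaluate:
  y = 6  =>  y = 6
  v = y + y  =>  v = 12
  x = 9 * 0  =>  x = 0
  c = 0  =>  c = 0
  d = 6 * x  =>  d = 0
  a = c + y  =>  a = 6
  return c = 0

Answer: 0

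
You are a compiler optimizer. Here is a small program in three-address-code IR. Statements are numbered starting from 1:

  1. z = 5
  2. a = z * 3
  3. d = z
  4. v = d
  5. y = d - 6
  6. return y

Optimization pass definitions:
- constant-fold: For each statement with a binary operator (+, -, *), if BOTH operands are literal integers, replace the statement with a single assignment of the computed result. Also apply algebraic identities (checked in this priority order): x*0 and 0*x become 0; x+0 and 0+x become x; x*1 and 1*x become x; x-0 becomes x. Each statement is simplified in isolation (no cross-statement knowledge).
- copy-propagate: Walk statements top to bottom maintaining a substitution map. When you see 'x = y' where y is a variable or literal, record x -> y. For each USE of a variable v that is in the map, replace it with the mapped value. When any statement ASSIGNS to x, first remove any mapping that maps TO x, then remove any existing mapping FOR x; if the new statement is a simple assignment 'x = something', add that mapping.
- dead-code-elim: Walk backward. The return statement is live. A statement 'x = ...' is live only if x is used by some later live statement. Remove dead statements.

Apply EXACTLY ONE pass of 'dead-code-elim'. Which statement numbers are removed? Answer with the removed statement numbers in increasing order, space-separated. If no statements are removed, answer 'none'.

Backward liveness scan:
Stmt 1 'z = 5': KEEP (z is live); live-in = []
Stmt 2 'a = z * 3': DEAD (a not in live set ['z'])
Stmt 3 'd = z': KEEP (d is live); live-in = ['z']
Stmt 4 'v = d': DEAD (v not in live set ['d'])
Stmt 5 'y = d - 6': KEEP (y is live); live-in = ['d']
Stmt 6 'return y': KEEP (return); live-in = ['y']
Removed statement numbers: [2, 4]
Surviving IR:
  z = 5
  d = z
  y = d - 6
  return y

Answer: 2 4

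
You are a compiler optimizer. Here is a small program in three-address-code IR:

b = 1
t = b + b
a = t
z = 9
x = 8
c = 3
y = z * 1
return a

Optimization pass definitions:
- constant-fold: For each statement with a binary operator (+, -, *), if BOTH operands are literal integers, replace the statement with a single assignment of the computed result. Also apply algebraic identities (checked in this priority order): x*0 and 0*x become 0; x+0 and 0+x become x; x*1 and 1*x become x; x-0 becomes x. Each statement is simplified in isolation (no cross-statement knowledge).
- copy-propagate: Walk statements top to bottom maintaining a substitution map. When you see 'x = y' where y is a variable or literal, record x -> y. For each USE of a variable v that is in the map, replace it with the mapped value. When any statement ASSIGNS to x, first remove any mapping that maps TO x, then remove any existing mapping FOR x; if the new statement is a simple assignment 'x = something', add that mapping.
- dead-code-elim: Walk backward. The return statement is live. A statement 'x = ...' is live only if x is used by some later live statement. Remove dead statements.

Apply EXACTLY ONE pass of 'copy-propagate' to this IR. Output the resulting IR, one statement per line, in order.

Applying copy-propagate statement-by-statement:
  [1] b = 1  (unchanged)
  [2] t = b + b  -> t = 1 + 1
  [3] a = t  (unchanged)
  [4] z = 9  (unchanged)
  [5] x = 8  (unchanged)
  [6] c = 3  (unchanged)
  [7] y = z * 1  -> y = 9 * 1
  [8] return a  -> return t
Result (8 stmts):
  b = 1
  t = 1 + 1
  a = t
  z = 9
  x = 8
  c = 3
  y = 9 * 1
  return t

Answer: b = 1
t = 1 + 1
a = t
z = 9
x = 8
c = 3
y = 9 * 1
return t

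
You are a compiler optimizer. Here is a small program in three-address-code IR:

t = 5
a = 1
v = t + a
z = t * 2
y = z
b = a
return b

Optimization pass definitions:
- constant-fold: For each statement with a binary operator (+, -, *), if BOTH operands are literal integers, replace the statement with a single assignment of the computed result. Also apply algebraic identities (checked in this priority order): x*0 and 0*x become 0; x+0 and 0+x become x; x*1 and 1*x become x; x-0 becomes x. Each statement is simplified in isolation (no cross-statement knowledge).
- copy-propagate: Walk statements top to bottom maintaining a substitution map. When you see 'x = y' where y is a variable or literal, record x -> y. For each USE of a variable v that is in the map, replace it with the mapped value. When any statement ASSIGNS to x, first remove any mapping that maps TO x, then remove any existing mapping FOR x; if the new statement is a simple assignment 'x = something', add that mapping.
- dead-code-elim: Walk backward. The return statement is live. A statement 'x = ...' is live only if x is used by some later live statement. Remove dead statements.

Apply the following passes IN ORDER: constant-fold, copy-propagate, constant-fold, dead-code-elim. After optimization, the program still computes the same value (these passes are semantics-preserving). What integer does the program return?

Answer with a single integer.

Initial IR:
  t = 5
  a = 1
  v = t + a
  z = t * 2
  y = z
  b = a
  return b
After constant-fold (7 stmts):
  t = 5
  a = 1
  v = t + a
  z = t * 2
  y = z
  b = a
  return b
After copy-propagate (7 stmts):
  t = 5
  a = 1
  v = 5 + 1
  z = 5 * 2
  y = z
  b = 1
  return 1
After constant-fold (7 stmts):
  t = 5
  a = 1
  v = 6
  z = 10
  y = z
  b = 1
  return 1
After dead-code-elim (1 stmts):
  return 1
Evaluate:
  t = 5  =>  t = 5
  a = 1  =>  a = 1
  v = t + a  =>  v = 6
  z = t * 2  =>  z = 10
  y = z  =>  y = 10
  b = a  =>  b = 1
  return b = 1

Answer: 1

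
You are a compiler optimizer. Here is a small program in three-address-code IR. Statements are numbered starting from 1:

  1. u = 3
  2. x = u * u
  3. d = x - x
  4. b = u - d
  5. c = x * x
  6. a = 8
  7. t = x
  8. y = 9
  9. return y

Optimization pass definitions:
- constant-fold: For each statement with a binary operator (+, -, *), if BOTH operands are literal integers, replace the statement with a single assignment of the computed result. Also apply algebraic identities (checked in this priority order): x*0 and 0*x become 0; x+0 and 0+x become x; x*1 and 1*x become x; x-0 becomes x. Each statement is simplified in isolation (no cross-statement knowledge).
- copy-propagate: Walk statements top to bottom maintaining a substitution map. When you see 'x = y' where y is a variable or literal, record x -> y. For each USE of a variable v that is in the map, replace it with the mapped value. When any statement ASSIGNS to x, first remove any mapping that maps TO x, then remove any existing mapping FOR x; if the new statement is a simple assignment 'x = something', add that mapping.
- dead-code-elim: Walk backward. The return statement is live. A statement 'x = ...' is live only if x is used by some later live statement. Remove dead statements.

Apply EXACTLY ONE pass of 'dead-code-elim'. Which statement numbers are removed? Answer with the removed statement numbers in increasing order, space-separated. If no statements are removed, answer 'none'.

Backward liveness scan:
Stmt 1 'u = 3': DEAD (u not in live set [])
Stmt 2 'x = u * u': DEAD (x not in live set [])
Stmt 3 'd = x - x': DEAD (d not in live set [])
Stmt 4 'b = u - d': DEAD (b not in live set [])
Stmt 5 'c = x * x': DEAD (c not in live set [])
Stmt 6 'a = 8': DEAD (a not in live set [])
Stmt 7 't = x': DEAD (t not in live set [])
Stmt 8 'y = 9': KEEP (y is live); live-in = []
Stmt 9 'return y': KEEP (return); live-in = ['y']
Removed statement numbers: [1, 2, 3, 4, 5, 6, 7]
Surviving IR:
  y = 9
  return y

Answer: 1 2 3 4 5 6 7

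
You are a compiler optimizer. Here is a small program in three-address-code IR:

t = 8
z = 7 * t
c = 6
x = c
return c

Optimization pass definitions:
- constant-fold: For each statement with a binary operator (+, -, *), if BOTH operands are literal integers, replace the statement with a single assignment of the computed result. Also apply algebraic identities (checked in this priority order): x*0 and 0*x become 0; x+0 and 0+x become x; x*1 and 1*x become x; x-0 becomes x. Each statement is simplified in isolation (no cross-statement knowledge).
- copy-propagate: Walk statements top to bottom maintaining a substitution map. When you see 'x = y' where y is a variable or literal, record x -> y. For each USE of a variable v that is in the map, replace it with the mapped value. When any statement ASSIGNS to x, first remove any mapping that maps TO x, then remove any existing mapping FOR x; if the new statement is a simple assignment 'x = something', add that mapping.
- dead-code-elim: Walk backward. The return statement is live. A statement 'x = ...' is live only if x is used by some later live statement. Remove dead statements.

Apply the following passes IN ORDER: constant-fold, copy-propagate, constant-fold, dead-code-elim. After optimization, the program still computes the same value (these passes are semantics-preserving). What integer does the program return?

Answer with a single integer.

Answer: 6

Derivation:
Initial IR:
  t = 8
  z = 7 * t
  c = 6
  x = c
  return c
After constant-fold (5 stmts):
  t = 8
  z = 7 * t
  c = 6
  x = c
  return c
After copy-propagate (5 stmts):
  t = 8
  z = 7 * 8
  c = 6
  x = 6
  return 6
After constant-fold (5 stmts):
  t = 8
  z = 56
  c = 6
  x = 6
  return 6
After dead-code-elim (1 stmts):
  return 6
Evaluate:
  t = 8  =>  t = 8
  z = 7 * t  =>  z = 56
  c = 6  =>  c = 6
  x = c  =>  x = 6
  return c = 6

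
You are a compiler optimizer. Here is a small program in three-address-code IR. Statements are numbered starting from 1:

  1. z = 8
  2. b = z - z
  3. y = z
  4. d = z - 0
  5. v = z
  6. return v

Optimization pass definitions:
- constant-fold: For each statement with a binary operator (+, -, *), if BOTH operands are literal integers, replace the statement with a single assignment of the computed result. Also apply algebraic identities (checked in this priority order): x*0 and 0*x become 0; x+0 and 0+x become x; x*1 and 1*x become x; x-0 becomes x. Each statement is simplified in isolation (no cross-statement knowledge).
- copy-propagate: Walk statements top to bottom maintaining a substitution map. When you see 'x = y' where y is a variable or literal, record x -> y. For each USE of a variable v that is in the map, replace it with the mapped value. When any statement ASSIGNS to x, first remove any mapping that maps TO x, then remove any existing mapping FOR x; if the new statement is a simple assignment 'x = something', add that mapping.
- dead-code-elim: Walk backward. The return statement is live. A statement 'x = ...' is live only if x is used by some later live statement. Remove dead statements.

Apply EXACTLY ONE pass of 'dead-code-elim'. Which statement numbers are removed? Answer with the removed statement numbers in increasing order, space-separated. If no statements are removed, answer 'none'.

Answer: 2 3 4

Derivation:
Backward liveness scan:
Stmt 1 'z = 8': KEEP (z is live); live-in = []
Stmt 2 'b = z - z': DEAD (b not in live set ['z'])
Stmt 3 'y = z': DEAD (y not in live set ['z'])
Stmt 4 'd = z - 0': DEAD (d not in live set ['z'])
Stmt 5 'v = z': KEEP (v is live); live-in = ['z']
Stmt 6 'return v': KEEP (return); live-in = ['v']
Removed statement numbers: [2, 3, 4]
Surviving IR:
  z = 8
  v = z
  return v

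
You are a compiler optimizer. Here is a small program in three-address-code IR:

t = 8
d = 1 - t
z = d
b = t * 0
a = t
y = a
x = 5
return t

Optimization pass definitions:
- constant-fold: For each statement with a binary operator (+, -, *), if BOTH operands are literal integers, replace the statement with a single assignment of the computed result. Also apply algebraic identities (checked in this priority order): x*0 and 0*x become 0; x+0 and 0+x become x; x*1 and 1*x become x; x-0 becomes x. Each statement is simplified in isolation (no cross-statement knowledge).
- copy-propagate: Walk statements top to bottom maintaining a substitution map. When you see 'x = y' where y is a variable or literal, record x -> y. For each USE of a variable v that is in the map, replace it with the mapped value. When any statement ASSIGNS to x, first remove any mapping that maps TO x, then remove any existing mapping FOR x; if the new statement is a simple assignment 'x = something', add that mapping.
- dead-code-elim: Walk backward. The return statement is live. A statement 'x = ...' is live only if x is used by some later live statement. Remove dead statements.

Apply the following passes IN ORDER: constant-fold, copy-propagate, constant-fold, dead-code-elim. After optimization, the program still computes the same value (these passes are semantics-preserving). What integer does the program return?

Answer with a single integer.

Answer: 8

Derivation:
Initial IR:
  t = 8
  d = 1 - t
  z = d
  b = t * 0
  a = t
  y = a
  x = 5
  return t
After constant-fold (8 stmts):
  t = 8
  d = 1 - t
  z = d
  b = 0
  a = t
  y = a
  x = 5
  return t
After copy-propagate (8 stmts):
  t = 8
  d = 1 - 8
  z = d
  b = 0
  a = 8
  y = 8
  x = 5
  return 8
After constant-fold (8 stmts):
  t = 8
  d = -7
  z = d
  b = 0
  a = 8
  y = 8
  x = 5
  return 8
After dead-code-elim (1 stmts):
  return 8
Evaluate:
  t = 8  =>  t = 8
  d = 1 - t  =>  d = -7
  z = d  =>  z = -7
  b = t * 0  =>  b = 0
  a = t  =>  a = 8
  y = a  =>  y = 8
  x = 5  =>  x = 5
  return t = 8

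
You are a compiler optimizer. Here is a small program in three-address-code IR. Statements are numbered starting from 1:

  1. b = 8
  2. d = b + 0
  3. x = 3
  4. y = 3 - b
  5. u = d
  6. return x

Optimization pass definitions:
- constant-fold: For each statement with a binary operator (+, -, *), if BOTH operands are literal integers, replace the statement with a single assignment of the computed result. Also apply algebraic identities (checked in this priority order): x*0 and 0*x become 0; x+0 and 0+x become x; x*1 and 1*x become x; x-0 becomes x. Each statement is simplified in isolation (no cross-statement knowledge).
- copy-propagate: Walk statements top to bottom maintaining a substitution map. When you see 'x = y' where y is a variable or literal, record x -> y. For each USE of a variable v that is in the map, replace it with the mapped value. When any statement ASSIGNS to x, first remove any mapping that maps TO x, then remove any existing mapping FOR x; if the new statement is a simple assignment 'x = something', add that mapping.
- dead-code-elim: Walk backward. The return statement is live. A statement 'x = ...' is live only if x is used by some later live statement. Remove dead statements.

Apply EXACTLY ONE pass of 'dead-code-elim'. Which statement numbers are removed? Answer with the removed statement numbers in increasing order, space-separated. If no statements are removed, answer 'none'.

Backward liveness scan:
Stmt 1 'b = 8': DEAD (b not in live set [])
Stmt 2 'd = b + 0': DEAD (d not in live set [])
Stmt 3 'x = 3': KEEP (x is live); live-in = []
Stmt 4 'y = 3 - b': DEAD (y not in live set ['x'])
Stmt 5 'u = d': DEAD (u not in live set ['x'])
Stmt 6 'return x': KEEP (return); live-in = ['x']
Removed statement numbers: [1, 2, 4, 5]
Surviving IR:
  x = 3
  return x

Answer: 1 2 4 5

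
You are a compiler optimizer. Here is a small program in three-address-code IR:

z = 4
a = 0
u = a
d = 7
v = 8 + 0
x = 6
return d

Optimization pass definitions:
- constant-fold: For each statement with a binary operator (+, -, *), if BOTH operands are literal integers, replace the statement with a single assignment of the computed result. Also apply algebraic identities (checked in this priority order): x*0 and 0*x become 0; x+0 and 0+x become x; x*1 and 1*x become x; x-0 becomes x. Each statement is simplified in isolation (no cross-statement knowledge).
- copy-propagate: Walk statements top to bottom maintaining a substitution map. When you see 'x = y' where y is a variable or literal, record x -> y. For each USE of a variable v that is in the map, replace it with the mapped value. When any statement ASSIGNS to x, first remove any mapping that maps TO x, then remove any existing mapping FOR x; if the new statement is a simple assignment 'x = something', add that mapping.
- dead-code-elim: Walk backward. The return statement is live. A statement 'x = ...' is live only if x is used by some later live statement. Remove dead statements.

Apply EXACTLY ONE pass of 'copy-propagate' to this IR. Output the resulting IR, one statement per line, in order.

Answer: z = 4
a = 0
u = 0
d = 7
v = 8 + 0
x = 6
return 7

Derivation:
Applying copy-propagate statement-by-statement:
  [1] z = 4  (unchanged)
  [2] a = 0  (unchanged)
  [3] u = a  -> u = 0
  [4] d = 7  (unchanged)
  [5] v = 8 + 0  (unchanged)
  [6] x = 6  (unchanged)
  [7] return d  -> return 7
Result (7 stmts):
  z = 4
  a = 0
  u = 0
  d = 7
  v = 8 + 0
  x = 6
  return 7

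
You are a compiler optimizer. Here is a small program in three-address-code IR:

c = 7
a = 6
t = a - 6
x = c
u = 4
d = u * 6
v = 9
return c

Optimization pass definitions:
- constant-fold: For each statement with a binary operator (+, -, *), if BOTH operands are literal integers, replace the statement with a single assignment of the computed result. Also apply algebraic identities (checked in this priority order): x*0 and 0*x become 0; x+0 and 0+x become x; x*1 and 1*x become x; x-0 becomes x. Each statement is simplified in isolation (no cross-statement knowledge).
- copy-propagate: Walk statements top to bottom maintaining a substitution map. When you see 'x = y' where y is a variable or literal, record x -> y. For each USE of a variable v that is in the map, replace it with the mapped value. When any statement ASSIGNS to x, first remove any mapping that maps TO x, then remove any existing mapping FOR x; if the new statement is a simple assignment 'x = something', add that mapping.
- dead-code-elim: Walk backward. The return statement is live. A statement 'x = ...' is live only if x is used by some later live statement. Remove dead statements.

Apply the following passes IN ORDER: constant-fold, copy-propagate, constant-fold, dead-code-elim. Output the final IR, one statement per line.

Answer: return 7

Derivation:
Initial IR:
  c = 7
  a = 6
  t = a - 6
  x = c
  u = 4
  d = u * 6
  v = 9
  return c
After constant-fold (8 stmts):
  c = 7
  a = 6
  t = a - 6
  x = c
  u = 4
  d = u * 6
  v = 9
  return c
After copy-propagate (8 stmts):
  c = 7
  a = 6
  t = 6 - 6
  x = 7
  u = 4
  d = 4 * 6
  v = 9
  return 7
After constant-fold (8 stmts):
  c = 7
  a = 6
  t = 0
  x = 7
  u = 4
  d = 24
  v = 9
  return 7
After dead-code-elim (1 stmts):
  return 7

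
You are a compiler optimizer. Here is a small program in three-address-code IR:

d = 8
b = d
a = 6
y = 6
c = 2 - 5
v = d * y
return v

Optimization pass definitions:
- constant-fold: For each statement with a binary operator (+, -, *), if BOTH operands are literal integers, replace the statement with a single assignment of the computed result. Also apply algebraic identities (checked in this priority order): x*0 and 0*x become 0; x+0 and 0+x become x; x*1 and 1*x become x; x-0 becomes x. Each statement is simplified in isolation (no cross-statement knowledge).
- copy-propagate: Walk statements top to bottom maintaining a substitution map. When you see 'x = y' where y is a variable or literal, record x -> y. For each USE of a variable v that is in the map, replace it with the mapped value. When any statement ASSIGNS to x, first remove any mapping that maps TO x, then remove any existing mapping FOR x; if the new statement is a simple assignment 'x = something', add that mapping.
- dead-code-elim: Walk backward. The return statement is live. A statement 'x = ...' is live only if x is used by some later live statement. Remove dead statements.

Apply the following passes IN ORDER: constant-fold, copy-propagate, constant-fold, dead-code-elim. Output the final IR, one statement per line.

Initial IR:
  d = 8
  b = d
  a = 6
  y = 6
  c = 2 - 5
  v = d * y
  return v
After constant-fold (7 stmts):
  d = 8
  b = d
  a = 6
  y = 6
  c = -3
  v = d * y
  return v
After copy-propagate (7 stmts):
  d = 8
  b = 8
  a = 6
  y = 6
  c = -3
  v = 8 * 6
  return v
After constant-fold (7 stmts):
  d = 8
  b = 8
  a = 6
  y = 6
  c = -3
  v = 48
  return v
After dead-code-elim (2 stmts):
  v = 48
  return v

Answer: v = 48
return v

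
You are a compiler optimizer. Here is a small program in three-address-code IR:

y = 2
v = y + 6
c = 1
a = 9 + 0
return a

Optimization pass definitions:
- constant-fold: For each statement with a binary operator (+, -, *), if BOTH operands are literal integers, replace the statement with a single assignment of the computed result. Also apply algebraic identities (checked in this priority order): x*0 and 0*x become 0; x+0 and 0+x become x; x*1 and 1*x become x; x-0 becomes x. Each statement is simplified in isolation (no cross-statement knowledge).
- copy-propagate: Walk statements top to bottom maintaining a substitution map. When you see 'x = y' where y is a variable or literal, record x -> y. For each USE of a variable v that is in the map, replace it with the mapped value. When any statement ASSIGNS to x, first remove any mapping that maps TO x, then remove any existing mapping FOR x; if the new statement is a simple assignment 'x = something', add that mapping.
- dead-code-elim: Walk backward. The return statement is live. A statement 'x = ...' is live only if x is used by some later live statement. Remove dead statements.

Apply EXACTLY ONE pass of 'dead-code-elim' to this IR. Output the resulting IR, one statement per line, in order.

Applying dead-code-elim statement-by-statement:
  [5] return a  -> KEEP (return); live=['a']
  [4] a = 9 + 0  -> KEEP; live=[]
  [3] c = 1  -> DEAD (c not live)
  [2] v = y + 6  -> DEAD (v not live)
  [1] y = 2  -> DEAD (y not live)
Result (2 stmts):
  a = 9 + 0
  return a

Answer: a = 9 + 0
return a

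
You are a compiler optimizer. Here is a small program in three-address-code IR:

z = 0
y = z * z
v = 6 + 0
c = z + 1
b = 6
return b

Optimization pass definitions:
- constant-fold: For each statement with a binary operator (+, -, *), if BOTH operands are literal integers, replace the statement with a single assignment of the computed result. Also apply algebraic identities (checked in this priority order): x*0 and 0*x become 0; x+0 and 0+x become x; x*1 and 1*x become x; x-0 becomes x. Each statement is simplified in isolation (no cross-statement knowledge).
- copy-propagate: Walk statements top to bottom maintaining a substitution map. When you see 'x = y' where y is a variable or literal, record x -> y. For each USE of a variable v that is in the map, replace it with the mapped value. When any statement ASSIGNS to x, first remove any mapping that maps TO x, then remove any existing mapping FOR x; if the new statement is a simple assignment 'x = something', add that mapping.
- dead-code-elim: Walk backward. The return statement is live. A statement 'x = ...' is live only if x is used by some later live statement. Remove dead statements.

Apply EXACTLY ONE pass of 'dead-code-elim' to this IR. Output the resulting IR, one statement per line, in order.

Answer: b = 6
return b

Derivation:
Applying dead-code-elim statement-by-statement:
  [6] return b  -> KEEP (return); live=['b']
  [5] b = 6  -> KEEP; live=[]
  [4] c = z + 1  -> DEAD (c not live)
  [3] v = 6 + 0  -> DEAD (v not live)
  [2] y = z * z  -> DEAD (y not live)
  [1] z = 0  -> DEAD (z not live)
Result (2 stmts):
  b = 6
  return b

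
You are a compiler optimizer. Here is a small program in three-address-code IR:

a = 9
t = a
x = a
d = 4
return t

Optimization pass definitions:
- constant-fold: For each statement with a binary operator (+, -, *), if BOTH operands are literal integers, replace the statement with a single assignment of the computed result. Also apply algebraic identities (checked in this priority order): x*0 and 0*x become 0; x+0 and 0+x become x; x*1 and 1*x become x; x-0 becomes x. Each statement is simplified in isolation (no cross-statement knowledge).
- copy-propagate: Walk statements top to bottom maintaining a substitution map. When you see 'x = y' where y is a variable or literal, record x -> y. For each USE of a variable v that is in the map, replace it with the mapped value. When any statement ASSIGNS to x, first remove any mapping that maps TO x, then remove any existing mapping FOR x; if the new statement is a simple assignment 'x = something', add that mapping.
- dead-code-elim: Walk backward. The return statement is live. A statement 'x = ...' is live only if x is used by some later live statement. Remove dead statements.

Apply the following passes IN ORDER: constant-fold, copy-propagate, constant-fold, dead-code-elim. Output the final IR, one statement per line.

Answer: return 9

Derivation:
Initial IR:
  a = 9
  t = a
  x = a
  d = 4
  return t
After constant-fold (5 stmts):
  a = 9
  t = a
  x = a
  d = 4
  return t
After copy-propagate (5 stmts):
  a = 9
  t = 9
  x = 9
  d = 4
  return 9
After constant-fold (5 stmts):
  a = 9
  t = 9
  x = 9
  d = 4
  return 9
After dead-code-elim (1 stmts):
  return 9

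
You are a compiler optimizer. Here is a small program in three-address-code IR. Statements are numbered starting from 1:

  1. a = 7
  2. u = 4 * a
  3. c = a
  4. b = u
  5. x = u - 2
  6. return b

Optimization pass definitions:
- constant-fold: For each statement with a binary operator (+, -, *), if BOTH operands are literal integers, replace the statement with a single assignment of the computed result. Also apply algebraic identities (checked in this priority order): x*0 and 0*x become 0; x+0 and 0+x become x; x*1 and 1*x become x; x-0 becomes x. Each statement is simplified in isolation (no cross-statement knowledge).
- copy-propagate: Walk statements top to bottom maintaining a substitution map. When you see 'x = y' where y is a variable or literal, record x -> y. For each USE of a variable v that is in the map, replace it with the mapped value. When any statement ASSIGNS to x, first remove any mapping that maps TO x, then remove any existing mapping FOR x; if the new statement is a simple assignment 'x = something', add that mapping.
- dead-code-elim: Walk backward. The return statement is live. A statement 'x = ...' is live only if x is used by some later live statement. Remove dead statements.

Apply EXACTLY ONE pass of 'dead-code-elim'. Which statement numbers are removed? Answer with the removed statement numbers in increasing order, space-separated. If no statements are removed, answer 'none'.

Backward liveness scan:
Stmt 1 'a = 7': KEEP (a is live); live-in = []
Stmt 2 'u = 4 * a': KEEP (u is live); live-in = ['a']
Stmt 3 'c = a': DEAD (c not in live set ['u'])
Stmt 4 'b = u': KEEP (b is live); live-in = ['u']
Stmt 5 'x = u - 2': DEAD (x not in live set ['b'])
Stmt 6 'return b': KEEP (return); live-in = ['b']
Removed statement numbers: [3, 5]
Surviving IR:
  a = 7
  u = 4 * a
  b = u
  return b

Answer: 3 5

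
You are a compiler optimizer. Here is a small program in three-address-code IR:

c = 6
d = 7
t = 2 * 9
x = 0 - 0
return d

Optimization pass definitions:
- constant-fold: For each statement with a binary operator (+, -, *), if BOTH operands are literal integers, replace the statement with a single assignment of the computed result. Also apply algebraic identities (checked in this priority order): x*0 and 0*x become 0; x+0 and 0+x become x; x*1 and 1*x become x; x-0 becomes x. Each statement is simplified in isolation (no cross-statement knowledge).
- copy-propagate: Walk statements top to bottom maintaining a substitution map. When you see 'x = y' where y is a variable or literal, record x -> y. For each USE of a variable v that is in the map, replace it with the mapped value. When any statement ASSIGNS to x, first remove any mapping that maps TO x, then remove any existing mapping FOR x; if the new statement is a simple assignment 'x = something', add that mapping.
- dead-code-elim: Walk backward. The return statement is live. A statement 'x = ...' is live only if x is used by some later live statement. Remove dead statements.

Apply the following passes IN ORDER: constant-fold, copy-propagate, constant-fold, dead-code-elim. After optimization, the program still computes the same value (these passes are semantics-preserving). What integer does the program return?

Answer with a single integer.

Initial IR:
  c = 6
  d = 7
  t = 2 * 9
  x = 0 - 0
  return d
After constant-fold (5 stmts):
  c = 6
  d = 7
  t = 18
  x = 0
  return d
After copy-propagate (5 stmts):
  c = 6
  d = 7
  t = 18
  x = 0
  return 7
After constant-fold (5 stmts):
  c = 6
  d = 7
  t = 18
  x = 0
  return 7
After dead-code-elim (1 stmts):
  return 7
Evaluate:
  c = 6  =>  c = 6
  d = 7  =>  d = 7
  t = 2 * 9  =>  t = 18
  x = 0 - 0  =>  x = 0
  return d = 7

Answer: 7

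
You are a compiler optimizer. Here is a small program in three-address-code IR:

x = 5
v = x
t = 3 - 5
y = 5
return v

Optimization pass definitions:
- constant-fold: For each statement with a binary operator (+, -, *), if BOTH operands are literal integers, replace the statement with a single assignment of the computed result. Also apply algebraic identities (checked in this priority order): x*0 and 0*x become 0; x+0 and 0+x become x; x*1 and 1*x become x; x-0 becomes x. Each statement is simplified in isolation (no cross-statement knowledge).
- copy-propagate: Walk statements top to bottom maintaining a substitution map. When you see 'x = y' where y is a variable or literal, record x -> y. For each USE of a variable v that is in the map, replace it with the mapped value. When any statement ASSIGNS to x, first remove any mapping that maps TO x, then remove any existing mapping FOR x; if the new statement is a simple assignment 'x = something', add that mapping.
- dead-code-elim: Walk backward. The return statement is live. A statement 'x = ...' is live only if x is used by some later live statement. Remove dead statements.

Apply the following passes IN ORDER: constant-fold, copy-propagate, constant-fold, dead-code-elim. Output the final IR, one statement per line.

Answer: return 5

Derivation:
Initial IR:
  x = 5
  v = x
  t = 3 - 5
  y = 5
  return v
After constant-fold (5 stmts):
  x = 5
  v = x
  t = -2
  y = 5
  return v
After copy-propagate (5 stmts):
  x = 5
  v = 5
  t = -2
  y = 5
  return 5
After constant-fold (5 stmts):
  x = 5
  v = 5
  t = -2
  y = 5
  return 5
After dead-code-elim (1 stmts):
  return 5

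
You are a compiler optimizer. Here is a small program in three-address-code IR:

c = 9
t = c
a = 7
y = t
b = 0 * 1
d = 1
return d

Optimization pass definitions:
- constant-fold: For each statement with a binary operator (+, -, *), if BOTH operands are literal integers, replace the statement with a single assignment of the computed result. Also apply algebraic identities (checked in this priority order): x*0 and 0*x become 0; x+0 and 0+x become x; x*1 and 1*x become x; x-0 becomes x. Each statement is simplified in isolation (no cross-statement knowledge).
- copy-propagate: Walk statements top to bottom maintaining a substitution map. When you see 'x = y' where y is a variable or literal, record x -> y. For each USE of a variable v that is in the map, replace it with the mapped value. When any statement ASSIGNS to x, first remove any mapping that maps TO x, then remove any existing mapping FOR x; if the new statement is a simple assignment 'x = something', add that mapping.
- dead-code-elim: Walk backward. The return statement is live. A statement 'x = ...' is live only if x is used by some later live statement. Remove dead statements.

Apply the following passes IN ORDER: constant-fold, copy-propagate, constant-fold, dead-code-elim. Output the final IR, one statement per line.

Initial IR:
  c = 9
  t = c
  a = 7
  y = t
  b = 0 * 1
  d = 1
  return d
After constant-fold (7 stmts):
  c = 9
  t = c
  a = 7
  y = t
  b = 0
  d = 1
  return d
After copy-propagate (7 stmts):
  c = 9
  t = 9
  a = 7
  y = 9
  b = 0
  d = 1
  return 1
After constant-fold (7 stmts):
  c = 9
  t = 9
  a = 7
  y = 9
  b = 0
  d = 1
  return 1
After dead-code-elim (1 stmts):
  return 1

Answer: return 1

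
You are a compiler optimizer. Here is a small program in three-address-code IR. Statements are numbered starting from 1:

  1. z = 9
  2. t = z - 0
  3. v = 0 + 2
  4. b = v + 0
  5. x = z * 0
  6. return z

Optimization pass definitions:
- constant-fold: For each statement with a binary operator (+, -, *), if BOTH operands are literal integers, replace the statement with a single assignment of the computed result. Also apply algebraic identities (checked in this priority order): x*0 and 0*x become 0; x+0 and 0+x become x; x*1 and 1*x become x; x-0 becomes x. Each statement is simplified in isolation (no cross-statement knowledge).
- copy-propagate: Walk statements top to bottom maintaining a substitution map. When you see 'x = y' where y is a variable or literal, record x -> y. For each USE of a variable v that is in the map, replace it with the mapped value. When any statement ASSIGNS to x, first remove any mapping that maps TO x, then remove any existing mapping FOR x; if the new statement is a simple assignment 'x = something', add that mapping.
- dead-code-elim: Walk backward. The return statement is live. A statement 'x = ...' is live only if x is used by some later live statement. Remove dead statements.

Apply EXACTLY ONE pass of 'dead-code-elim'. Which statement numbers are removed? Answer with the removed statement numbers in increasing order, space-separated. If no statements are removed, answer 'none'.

Answer: 2 3 4 5

Derivation:
Backward liveness scan:
Stmt 1 'z = 9': KEEP (z is live); live-in = []
Stmt 2 't = z - 0': DEAD (t not in live set ['z'])
Stmt 3 'v = 0 + 2': DEAD (v not in live set ['z'])
Stmt 4 'b = v + 0': DEAD (b not in live set ['z'])
Stmt 5 'x = z * 0': DEAD (x not in live set ['z'])
Stmt 6 'return z': KEEP (return); live-in = ['z']
Removed statement numbers: [2, 3, 4, 5]
Surviving IR:
  z = 9
  return z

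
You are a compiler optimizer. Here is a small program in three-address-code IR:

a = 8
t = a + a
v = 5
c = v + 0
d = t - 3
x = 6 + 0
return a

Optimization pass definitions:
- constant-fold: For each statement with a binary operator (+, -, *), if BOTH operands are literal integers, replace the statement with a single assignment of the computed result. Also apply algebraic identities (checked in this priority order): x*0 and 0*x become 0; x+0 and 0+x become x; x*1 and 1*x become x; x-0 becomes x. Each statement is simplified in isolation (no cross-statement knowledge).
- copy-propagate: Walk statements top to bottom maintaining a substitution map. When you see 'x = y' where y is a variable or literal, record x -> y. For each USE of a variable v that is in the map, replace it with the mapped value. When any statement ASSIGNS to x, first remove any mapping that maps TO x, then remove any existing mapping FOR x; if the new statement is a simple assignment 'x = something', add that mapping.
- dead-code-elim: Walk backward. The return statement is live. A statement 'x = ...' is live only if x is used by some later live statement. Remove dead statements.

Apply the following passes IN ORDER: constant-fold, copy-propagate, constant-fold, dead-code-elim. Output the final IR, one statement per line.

Initial IR:
  a = 8
  t = a + a
  v = 5
  c = v + 0
  d = t - 3
  x = 6 + 0
  return a
After constant-fold (7 stmts):
  a = 8
  t = a + a
  v = 5
  c = v
  d = t - 3
  x = 6
  return a
After copy-propagate (7 stmts):
  a = 8
  t = 8 + 8
  v = 5
  c = 5
  d = t - 3
  x = 6
  return 8
After constant-fold (7 stmts):
  a = 8
  t = 16
  v = 5
  c = 5
  d = t - 3
  x = 6
  return 8
After dead-code-elim (1 stmts):
  return 8

Answer: return 8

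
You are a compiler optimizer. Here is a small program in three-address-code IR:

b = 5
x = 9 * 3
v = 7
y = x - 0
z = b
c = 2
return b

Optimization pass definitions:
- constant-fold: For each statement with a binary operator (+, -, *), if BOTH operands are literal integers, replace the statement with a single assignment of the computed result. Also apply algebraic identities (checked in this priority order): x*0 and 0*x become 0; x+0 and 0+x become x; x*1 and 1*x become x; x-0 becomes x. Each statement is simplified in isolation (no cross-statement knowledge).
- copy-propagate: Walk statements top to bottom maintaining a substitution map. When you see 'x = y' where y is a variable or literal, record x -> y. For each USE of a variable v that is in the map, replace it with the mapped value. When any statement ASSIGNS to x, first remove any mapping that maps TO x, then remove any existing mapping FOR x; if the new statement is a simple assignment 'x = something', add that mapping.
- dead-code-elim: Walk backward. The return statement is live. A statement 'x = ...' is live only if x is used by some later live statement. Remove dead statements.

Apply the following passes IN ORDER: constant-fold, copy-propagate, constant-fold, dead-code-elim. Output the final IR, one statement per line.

Answer: return 5

Derivation:
Initial IR:
  b = 5
  x = 9 * 3
  v = 7
  y = x - 0
  z = b
  c = 2
  return b
After constant-fold (7 stmts):
  b = 5
  x = 27
  v = 7
  y = x
  z = b
  c = 2
  return b
After copy-propagate (7 stmts):
  b = 5
  x = 27
  v = 7
  y = 27
  z = 5
  c = 2
  return 5
After constant-fold (7 stmts):
  b = 5
  x = 27
  v = 7
  y = 27
  z = 5
  c = 2
  return 5
After dead-code-elim (1 stmts):
  return 5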